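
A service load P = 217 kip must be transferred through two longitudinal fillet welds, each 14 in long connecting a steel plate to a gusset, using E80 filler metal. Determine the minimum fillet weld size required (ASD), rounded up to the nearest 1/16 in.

E80XX → F_EXX = 80 ksi.
Total weld length L = 28 in.
Required throat t_e = P × Ω / (0.6 F_EXX × L) = 217 × 2.0 / (0.6 × 80 × 28) = 0.3229 in.
Required leg w = t_e / 0.707 = 0.4567 in → use 1/2 in.

w = 1/2 in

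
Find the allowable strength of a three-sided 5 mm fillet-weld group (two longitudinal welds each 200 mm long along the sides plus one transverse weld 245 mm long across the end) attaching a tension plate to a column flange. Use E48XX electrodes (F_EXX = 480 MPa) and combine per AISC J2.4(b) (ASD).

t_e = 0.707 × 5 = 3.535 mm.
R_nwl = 0.6 × 480 × 3.535 × 400 × 10⁻³ = 407.2 kN (longitudinal, 2 welds).
R_nwt = 0.6 × 480 × 3.535 × 245 × 10⁻³ = 249.4 kN (transverse, base value).
(i) R_nwl + R_nwt = 656.7 kN; (ii) 0.85 R_nwl + 1.5 R_nwt = 720.3 kN.
R_n = max = 720.3 kN [governs: (ii)]; R_n/Ω = 360.1 kN.

R_n/Ω ≈ 360 kN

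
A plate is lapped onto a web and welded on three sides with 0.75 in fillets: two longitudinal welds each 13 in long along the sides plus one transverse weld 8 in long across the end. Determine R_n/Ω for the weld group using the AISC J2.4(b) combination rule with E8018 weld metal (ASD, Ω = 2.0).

R_n/Ω ≈ 434 kip

E80XX → F_EXX = 80 ksi.
t_e = 0.707 × 0.75 = 0.5302 in.
R_nwl = 0.6 × 80 × 0.5302 × 26 = 661.8 kip (longitudinal, 2 welds).
R_nwt = 0.6 × 80 × 0.5302 × 8 = 203.6 kip (transverse, base value).
(i) R_nwl + R_nwt = 865.4 kip; (ii) 0.85 R_nwl + 1.5 R_nwt = 867.9 kip.
R_n = max = 867.9 kip [governs: (ii)]; R_n/Ω = 434 kip.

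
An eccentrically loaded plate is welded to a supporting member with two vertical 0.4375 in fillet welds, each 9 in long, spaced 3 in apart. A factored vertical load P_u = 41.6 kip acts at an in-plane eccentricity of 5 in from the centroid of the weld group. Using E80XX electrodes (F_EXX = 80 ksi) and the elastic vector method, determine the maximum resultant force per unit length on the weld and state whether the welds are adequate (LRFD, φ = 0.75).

Total weld length L_w = 18 in. Treat welds as unit-width lines.
Polar moment about centroid: J = 2[d³/12 + d(b/2)²] = 2[9³/12 + 9×1.5²] = 162 in³.
Direct shear f_v = P/L_w = 41.6 / 18 = 2.311 kip/in (vertical).
Torsion M = P·e = 41.6 × 5 = 208 kip·in.
Critical point at (x, y) = (1.5, 4.5) from centroid. f_tx = M·y/J = 5.778 kip/in; f_ty = M·x/J = 1.926 kip/in.
Resultant f_max = √[f_tx² + (f_v + f_ty)²] = √[5.778² + (2.311 + 1.926)²] = 7.165 kip/in.
Capacity per unit length: φr_n = 0.75 × 0.6 × 80 × (0.707 × 0.4375) = 11.14 kip/in.
7.165 ≤ 11.14 → adequate.

f_max ≈ 7.16 kip/in; adequate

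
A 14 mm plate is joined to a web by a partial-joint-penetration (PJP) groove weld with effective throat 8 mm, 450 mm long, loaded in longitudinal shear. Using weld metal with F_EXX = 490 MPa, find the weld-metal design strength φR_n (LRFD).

Effective throat (given) t_e = 8 mm.
A_we = 8 × 450 = 3600 mm².
F_nw = 0.6 F_EXX = 294 MPa.
φR_n = 0.75 × 294 × 3600 × 10⁻³ = 793.8 kN.

φR_n ≈ 794 kN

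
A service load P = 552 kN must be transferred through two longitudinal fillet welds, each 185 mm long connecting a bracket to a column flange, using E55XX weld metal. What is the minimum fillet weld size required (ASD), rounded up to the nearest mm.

w = 13 mm

E55XX → F_EXX = 550 MPa.
Total weld length L = 370 mm.
Required throat t_e = P × Ω / (0.6 F_EXX × L) = 552 × 2.0 / (0.6 × 550 × 370 × 10⁻³) = 9.042 mm.
Required leg w = t_e / 0.707 = 12.79 mm → use 13 mm.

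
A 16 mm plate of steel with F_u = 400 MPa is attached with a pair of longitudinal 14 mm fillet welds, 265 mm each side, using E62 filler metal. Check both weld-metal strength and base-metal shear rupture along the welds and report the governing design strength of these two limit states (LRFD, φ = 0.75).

φR_n ≈ 1460 kN (weld metal governs)

E62XX → F_EXX = 620 MPa.
t_e = 0.707 × 14 = 9.898 mm; L = 530 mm.
Weld metal: φR_n = 0.75 × 0.6 × 620 × 9.898 × 530 × 10⁻³ = 1464 kN.
Base metal (shear rupture): φR_n = 0.75 × 0.6 × 400 × 16 × 530 × 10⁻³ = 1526 kN.
Governing: weld metal.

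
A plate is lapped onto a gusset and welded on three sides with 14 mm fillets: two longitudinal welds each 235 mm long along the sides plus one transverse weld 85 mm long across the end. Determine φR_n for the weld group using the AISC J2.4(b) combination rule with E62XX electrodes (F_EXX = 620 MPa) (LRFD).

φR_n ≈ 1530 kN

t_e = 0.707 × 14 = 9.898 mm.
R_nwl = 0.6 × 620 × 9.898 × 470 × 10⁻³ = 1731 kN (longitudinal, 2 welds).
R_nwt = 0.6 × 620 × 9.898 × 85 × 10⁻³ = 313 kN (transverse, base value).
(i) R_nwl + R_nwt = 2044 kN; (ii) 0.85 R_nwl + 1.5 R_nwt = 1940 kN.
R_n = max = 2044 kN [governs: (i)]; φR_n = 1533 kN.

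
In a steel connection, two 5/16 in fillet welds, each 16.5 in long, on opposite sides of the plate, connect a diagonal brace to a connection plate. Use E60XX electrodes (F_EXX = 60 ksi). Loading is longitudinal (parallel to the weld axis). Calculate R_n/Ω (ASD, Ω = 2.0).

Effective throat t_e = 0.707 × 0.3125 = 0.2209 in.
Total length L = 33 in; A_we = 0.2209 × 33 = 7.291 in².
F_nw = 0.6 F_EXX = 0.6 × 60 = 36 ksi.
R_n = 36 × 7.291 = 262.5 kip; R_n/Ω = 262.5/2.0 = 131.2 kip.

R_n/Ω ≈ 131 kip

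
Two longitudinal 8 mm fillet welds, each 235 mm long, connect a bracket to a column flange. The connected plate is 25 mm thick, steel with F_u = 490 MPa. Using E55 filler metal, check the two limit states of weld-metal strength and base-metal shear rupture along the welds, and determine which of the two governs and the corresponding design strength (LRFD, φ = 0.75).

φR_n ≈ 658 kN (weld metal governs)

E55XX → F_EXX = 550 MPa.
t_e = 0.707 × 8 = 5.656 mm; L = 470 mm.
Weld metal: φR_n = 0.75 × 0.6 × 550 × 5.656 × 470 × 10⁻³ = 657.9 kN.
Base metal (shear rupture): φR_n = 0.75 × 0.6 × 490 × 25 × 470 × 10⁻³ = 2591 kN.
Governing: weld metal.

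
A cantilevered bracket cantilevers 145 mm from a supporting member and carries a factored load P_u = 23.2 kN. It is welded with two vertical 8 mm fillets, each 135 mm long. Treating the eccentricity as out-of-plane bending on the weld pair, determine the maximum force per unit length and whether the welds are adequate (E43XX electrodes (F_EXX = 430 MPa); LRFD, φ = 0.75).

L_w = 2 × 135 = 270 mm; section modulus (unit throat) S = 2 × L²/6 = 6075 mm².
Direct shear f_v = P/L_w = 23.2×10³/270 = 85.93 N/mm.
Moment M = P × e = 23.2×10³ × 145 = 3364000 N·mm; bending f_b = M/S = 553.7 N/mm.
f_max = √(f_v² + f_b²) = √(85.93² + 553.7²) = 560.4 N/mm.
φr_n = 0.75 × 0.6 × 430 × (0.707 × 8) = 1094 N/mm → adequate.

f_max ≈ 560 N/mm; adequate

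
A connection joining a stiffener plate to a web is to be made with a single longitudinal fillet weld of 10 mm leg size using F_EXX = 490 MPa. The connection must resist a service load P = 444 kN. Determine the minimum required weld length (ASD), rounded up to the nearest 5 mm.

Throat t_e = 0.707 × 10 = 7.07 mm.
r_n/Ω = (0.6 × 490 × 7.07) / 2.0 = 1039 N/mm = 1.039 kN/mm.
L_req = P / (r_n/Ω) = 444 / 1.039 = 427.2 mm total.
Round up → use L = 430 mm.

L = 430 mm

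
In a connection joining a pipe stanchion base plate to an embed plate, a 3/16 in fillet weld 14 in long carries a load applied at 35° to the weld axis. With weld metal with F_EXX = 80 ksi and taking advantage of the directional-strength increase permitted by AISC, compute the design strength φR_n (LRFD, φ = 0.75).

φR_n ≈ 81.3 kips

t_e = 0.707 × 0.1875 = 0.1326 in; A_we = 0.1326 × 14 = 1.856 in².
Directional factor: 1.0 + 0.5 sin^1.5(35°) = 1.217.
F_nw = 0.6 × 80 × 1.217 = 58.43 ksi.
φR_n = 0.75 × 58.43 × 1.856 = 81.32 kips.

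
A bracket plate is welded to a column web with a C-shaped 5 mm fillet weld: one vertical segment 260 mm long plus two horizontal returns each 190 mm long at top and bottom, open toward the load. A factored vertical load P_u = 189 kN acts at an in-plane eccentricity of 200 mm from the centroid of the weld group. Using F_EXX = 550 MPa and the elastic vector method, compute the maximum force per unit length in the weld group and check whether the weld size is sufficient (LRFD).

Total weld length L_w = 640 mm. Treat welds as unit-width lines.
Centroid: x̄ = 2×190×95 / 640 = 56.41 mm from the vertical weld.
Polar moment about centroid: J = I_x + I_y = [260³/12 + 2×190×130²] + [260×56.41² + 2(190³/12 + 190×38.59²)] = 10420000 mm³.
Direct shear f_v = P/L_w = 189×10³ / 640 = 295.3 N/mm (vertical).
Torsion M = P·e = 189×10³ × 200 = 37800000 N·mm.
Critical point at (x, y) = (133.6, 130) from centroid. f_tx = M·y/J = 471.5 N/mm; f_ty = M·x/J = 484.5 N/mm.
Resultant f_max = √[f_tx² + (f_v + f_ty)²] = √[471.5² + (295.3 + 484.5)²] = 911.2 N/mm.
Capacity per unit length: φr_n = 0.75 × 0.6 × 550 × (0.707 × 5) = 874.9 N/mm.
911.2 > 874.9 → NOT adequate.

f_max ≈ 911 N/mm; NOT adequate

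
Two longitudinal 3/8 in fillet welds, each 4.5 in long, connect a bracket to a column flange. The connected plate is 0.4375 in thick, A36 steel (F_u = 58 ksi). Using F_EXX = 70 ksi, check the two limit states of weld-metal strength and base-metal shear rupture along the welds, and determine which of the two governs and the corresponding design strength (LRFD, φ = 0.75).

φR_n ≈ 75.2 kips (weld metal governs)

t_e = 0.707 × 0.375 = 0.2651 in; L = 9 in.
Weld metal: φR_n = 0.75 × 0.6 × 70 × 0.2651 × 9 = 75.16 kips.
Base metal (shear rupture): φR_n = 0.75 × 0.6 × 58 × 0.4375 × 9 = 102.8 kips.
Governing: weld metal.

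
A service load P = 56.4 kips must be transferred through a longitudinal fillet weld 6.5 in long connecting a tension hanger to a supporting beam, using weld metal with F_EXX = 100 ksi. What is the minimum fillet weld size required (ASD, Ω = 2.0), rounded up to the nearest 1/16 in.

w = 7/16 in

Total weld length L = 6.5 in.
Required throat t_e = P × Ω / (0.6 F_EXX × L) = 56.4 × 2.0 / (0.6 × 100 × 6.5) = 0.2892 in.
Required leg w = t_e / 0.707 = 0.4091 in → use 7/16 in.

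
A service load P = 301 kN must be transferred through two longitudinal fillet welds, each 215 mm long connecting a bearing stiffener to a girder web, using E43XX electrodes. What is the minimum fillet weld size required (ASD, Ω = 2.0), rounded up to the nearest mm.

E43XX → F_EXX = 430 MPa.
Total weld length L = 430 mm.
Required throat t_e = P × Ω / (0.6 F_EXX × L) = 301 × 2.0 / (0.6 × 430 × 430 × 10⁻³) = 5.426 mm.
Required leg w = t_e / 0.707 = 7.675 mm → use 8 mm.

w = 8 mm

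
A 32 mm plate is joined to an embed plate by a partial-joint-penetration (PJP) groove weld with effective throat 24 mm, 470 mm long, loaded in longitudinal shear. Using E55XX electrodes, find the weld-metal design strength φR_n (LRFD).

φR_n ≈ 2790 kN

E55XX → F_EXX = 550 MPa.
Effective throat (given) t_e = 24 mm.
A_we = 24 × 470 = 11280 mm².
F_nw = 0.6 F_EXX = 330 MPa.
φR_n = 0.75 × 330 × 11280 × 10⁻³ = 2792 kN.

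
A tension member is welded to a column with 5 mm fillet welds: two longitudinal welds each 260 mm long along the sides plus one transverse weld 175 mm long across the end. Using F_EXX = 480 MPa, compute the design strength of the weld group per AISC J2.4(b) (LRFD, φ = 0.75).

t_e = 0.707 × 5 = 3.535 mm.
R_nwl = 0.6 × 480 × 3.535 × 520 × 10⁻³ = 529.4 kN (longitudinal, 2 welds).
R_nwt = 0.6 × 480 × 3.535 × 175 × 10⁻³ = 178.2 kN (transverse, base value).
(i) R_nwl + R_nwt = 707.6 kN; (ii) 0.85 R_nwl + 1.5 R_nwt = 717.2 kN.
R_n = max = 717.2 kN [governs: (ii)]; φR_n = 537.9 kN.

φR_n ≈ 538 kN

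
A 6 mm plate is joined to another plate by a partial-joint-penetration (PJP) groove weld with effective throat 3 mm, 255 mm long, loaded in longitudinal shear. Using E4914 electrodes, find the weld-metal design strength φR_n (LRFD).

φR_n ≈ 169 kN

E49XX → F_EXX = 490 MPa.
Effective throat (given) t_e = 3 mm.
A_we = 3 × 255 = 765 mm².
F_nw = 0.6 F_EXX = 294 MPa.
φR_n = 0.75 × 294 × 765 × 10⁻³ = 168.7 kN.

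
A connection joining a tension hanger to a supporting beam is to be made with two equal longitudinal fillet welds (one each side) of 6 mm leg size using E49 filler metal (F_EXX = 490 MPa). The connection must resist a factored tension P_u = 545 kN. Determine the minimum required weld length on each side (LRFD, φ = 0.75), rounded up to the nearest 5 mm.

Throat t_e = 0.707 × 6 = 4.242 mm.
φr_n = 0.75 × 0.6 × 490 × 4.242 × 10⁻³ = 0.9354 kN/mm.
L_req = P_u / φr_n = 545 / 0.9354 = 582.7 mm total.
Per side: 582.7 / 2 = 291.3 mm.
Round up → use L = 295 mm on each side.

L = 295 mm on each side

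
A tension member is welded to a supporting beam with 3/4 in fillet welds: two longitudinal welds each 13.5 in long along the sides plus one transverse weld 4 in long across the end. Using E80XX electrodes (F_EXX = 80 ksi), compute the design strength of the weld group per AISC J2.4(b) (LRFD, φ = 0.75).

φR_n ≈ 592 kip

t_e = 0.707 × 0.75 = 0.5302 in.
R_nwl = 0.6 × 80 × 0.5302 × 27 = 687.2 kip (longitudinal, 2 welds).
R_nwt = 0.6 × 80 × 0.5302 × 4 = 101.8 kip (transverse, base value).
(i) R_nwl + R_nwt = 789 kip; (ii) 0.85 R_nwl + 1.5 R_nwt = 736.8 kip.
R_n = max = 789 kip [governs: (i)]; φR_n = 591.8 kip.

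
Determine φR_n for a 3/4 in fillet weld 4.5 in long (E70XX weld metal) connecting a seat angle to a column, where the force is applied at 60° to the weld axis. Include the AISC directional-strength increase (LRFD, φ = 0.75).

φR_n ≈ 105 kips

E70XX → F_EXX = 70 ksi.
t_e = 0.707 × 0.75 = 0.5302 in; A_we = 0.5302 × 4.5 = 2.386 in².
Directional factor: 1.0 + 0.5 sin^1.5(60°) = 1.403.
F_nw = 0.6 × 70 × 1.403 = 58.92 ksi.
φR_n = 0.75 × 58.92 × 2.386 = 105.5 kips.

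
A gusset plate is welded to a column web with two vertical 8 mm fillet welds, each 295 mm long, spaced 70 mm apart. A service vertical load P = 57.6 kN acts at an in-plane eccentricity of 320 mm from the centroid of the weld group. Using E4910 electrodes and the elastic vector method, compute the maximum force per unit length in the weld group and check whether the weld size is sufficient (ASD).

f_max ≈ 589 N/mm; adequate

E49XX → F_EXX = 490 MPa.
Total weld length L_w = 590 mm. Treat welds as unit-width lines.
Polar moment about centroid: J = 2[d³/12 + d(b/2)²] = 2[295³/12 + 295×35²] = 5001000 mm³.
Direct shear f_v = P/L_w = 57.6×10³ / 590 = 97.63 N/mm (vertical).
Torsion M = P·e = 57.6×10³ × 320 = 18432000 N·mm.
Critical point at (x, y) = (35, 147.5) from centroid. f_tx = M·y/J = 543.6 N/mm; f_ty = M·x/J = 129 N/mm.
Resultant f_max = √[f_tx² + (f_v + f_ty)²] = √[543.6² + (97.63 + 129)²] = 588.9 N/mm.
Capacity per unit length: r_n/Ω = (1/2.0) × 0.6 × 490 × (0.707 × 8) = 831.4 N/mm.
588.9 ≤ 831.4 → adequate.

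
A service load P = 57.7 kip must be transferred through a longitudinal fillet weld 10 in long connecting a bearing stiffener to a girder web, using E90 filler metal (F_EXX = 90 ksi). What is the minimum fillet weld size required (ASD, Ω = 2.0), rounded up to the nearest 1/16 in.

w = 5/16 in

Total weld length L = 10 in.
Required throat t_e = P × Ω / (0.6 F_EXX × L) = 57.7 × 2.0 / (0.6 × 90 × 10) = 0.2137 in.
Required leg w = t_e / 0.707 = 0.3023 in → use 5/16 in.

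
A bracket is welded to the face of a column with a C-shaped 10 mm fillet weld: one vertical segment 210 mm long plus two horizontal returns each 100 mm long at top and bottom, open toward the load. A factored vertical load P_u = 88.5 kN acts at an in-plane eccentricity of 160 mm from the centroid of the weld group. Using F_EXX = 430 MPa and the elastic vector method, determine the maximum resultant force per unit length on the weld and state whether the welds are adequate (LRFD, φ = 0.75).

f_max ≈ 688 N/mm; adequate

Total weld length L_w = 410 mm. Treat welds as unit-width lines.
Centroid: x̄ = 2×100×50 / 410 = 24.39 mm from the vertical weld.
Polar moment about centroid: J = I_x + I_y = [210³/12 + 2×100×105²] + [210×24.39² + 2(100³/12 + 100×25.61²)] = 3400000 mm³.
Direct shear f_v = P/L_w = 88.5×10³ / 410 = 215.9 N/mm (vertical).
Torsion M = P·e = 88.5×10³ × 160 = 14160000 N·mm.
Critical point at (x, y) = (75.61, 105) from centroid. f_tx = M·y/J = 437.4 N/mm; f_ty = M·x/J = 314.9 N/mm.
Resultant f_max = √[f_tx² + (f_v + f_ty)²] = √[437.4² + (215.9 + 314.9)²] = 687.8 N/mm.
Capacity per unit length: φr_n = 0.75 × 0.6 × 430 × (0.707 × 10) = 1368 N/mm.
687.8 ≤ 1368 → adequate.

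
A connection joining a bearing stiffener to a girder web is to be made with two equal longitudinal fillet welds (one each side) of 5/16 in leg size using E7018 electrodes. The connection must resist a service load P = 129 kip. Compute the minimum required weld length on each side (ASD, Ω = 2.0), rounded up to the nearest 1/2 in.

L = 14 in on each side

E70XX → F_EXX = 70 ksi.
Throat t_e = 0.707 × 0.3125 = 0.2209 in.
r_n/Ω = (0.6 × 70 × 0.2209) / 2.0 = 4.64 kip/in.
L_req = P / (r_n/Ω) = 129 / 4.64 = 27.8 in total.
Per side: 27.8 / 2 = 13.9 in.
Round up → use L = 14 in on each side.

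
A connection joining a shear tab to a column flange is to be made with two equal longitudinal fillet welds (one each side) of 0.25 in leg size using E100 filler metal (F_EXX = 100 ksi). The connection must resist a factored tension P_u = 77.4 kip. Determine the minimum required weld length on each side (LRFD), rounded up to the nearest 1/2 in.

Throat t_e = 0.707 × 0.25 = 0.1767 in.
φr_n = 0.75 × 0.6 × 100 × 0.1767 = 7.954 kip/in.
L_req = P_u / φr_n = 77.4 / 7.954 = 9.731 in total.
Per side: 9.731 / 2 = 4.866 in.
Round up → use L = 5 in on each side.

L = 5 in on each side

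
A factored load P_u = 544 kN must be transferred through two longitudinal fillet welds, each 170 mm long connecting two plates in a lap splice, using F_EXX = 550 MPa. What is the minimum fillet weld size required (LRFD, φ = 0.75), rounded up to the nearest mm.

Total weld length L = 340 mm.
Required throat t_e = P_u / (φ × 0.6 F_EXX × L) = 544 / (0.75 × 0.6 × 550 × 340 × 10⁻³) = 6.465 mm.
Required leg w = t_e / 0.707 = 9.144 mm → use 10 mm.

w = 10 mm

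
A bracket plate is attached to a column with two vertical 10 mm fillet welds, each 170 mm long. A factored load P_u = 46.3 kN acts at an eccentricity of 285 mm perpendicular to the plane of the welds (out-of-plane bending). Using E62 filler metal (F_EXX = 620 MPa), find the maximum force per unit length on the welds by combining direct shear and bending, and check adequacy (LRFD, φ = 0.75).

L_w = 2 × 170 = 340 mm; section modulus (unit throat) S = 2 × L²/6 = 9633 mm².
Direct shear f_v = P/L_w = 46.3×10³/340 = 136.2 N/mm.
Moment M = P × e = 46.3×10³ × 285 = 13196000 N·mm; bending f_b = M/S = 1370 N/mm.
f_max = √(f_v² + f_b²) = √(136.2² + 1370²) = 1377 N/mm.
φr_n = 0.75 × 0.6 × 620 × (0.707 × 10) = 1973 N/mm → adequate.

f_max ≈ 1380 N/mm; adequate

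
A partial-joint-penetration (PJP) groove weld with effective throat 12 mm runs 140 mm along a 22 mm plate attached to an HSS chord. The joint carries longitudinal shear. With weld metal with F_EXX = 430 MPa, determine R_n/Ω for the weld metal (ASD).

Effective throat (given) t_e = 12 mm.
A_we = 12 × 140 = 1680 mm².
F_nw = 0.6 F_EXX = 258 MPa.
R_n/Ω = (258 × 1680) / 2.0 × 10⁻³ = 216.7 kN.

R_n/Ω ≈ 217 kN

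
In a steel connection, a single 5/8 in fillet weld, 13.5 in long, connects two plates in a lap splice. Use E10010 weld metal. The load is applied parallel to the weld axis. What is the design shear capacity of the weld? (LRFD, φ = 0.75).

φR_n ≈ 268 kips

E100XX → F_EXX = 100 ksi.
Effective throat t_e = 0.707 × 0.625 = 0.4419 in.
Total length L = 13.5 in; A_we = 0.4419 × 13.5 = 5.965 in².
F_nw = 0.6 F_EXX = 0.6 × 100 = 60 ksi.
φR_n = 0.75 × 60 × 5.965 = 268.4 kips.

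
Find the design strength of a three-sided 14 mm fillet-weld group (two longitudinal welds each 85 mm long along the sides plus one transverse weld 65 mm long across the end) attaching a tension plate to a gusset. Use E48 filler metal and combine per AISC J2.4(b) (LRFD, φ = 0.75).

φR_n ≈ 517 kN

E48XX → F_EXX = 480 MPa.
t_e = 0.707 × 14 = 9.898 mm.
R_nwl = 0.6 × 480 × 9.898 × 170 × 10⁻³ = 484.6 kN (longitudinal, 2 welds).
R_nwt = 0.6 × 480 × 9.898 × 65 × 10⁻³ = 185.3 kN (transverse, base value).
(i) R_nwl + R_nwt = 669.9 kN; (ii) 0.85 R_nwl + 1.5 R_nwt = 689.9 kN.
R_n = max = 689.9 kN [governs: (ii)]; φR_n = 517.4 kN.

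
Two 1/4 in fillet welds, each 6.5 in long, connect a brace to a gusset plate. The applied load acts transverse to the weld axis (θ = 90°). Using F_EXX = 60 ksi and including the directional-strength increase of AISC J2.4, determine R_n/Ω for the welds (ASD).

t_e = 0.707 × 0.25 = 0.1767 in; A_we = 0.1767 × 13 = 2.298 in².
Directional factor: 1.0 + 0.5 sin^1.5(90°) = 1.5.
F_nw = 0.6 × 60 × 1.5 = 54 ksi.
R_n/Ω = (54 × 2.298) / 2.0 = 62.04 kip.

R_n/Ω ≈ 62 kip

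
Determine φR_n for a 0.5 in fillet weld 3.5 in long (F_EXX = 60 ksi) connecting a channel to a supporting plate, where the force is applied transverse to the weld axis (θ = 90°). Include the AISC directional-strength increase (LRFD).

t_e = 0.707 × 0.5 = 0.3535 in; A_we = 0.3535 × 3.5 = 1.237 in².
Directional factor: 1.0 + 0.5 sin^1.5(90°) = 1.5.
F_nw = 0.6 × 60 × 1.5 = 54 ksi.
φR_n = 0.75 × 54 × 1.237 = 50.11 kip.

φR_n ≈ 50.1 kip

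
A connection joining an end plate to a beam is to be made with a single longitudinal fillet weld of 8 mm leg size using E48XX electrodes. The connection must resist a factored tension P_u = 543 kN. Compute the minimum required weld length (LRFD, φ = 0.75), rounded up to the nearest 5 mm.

E48XX → F_EXX = 480 MPa.
Throat t_e = 0.707 × 8 = 5.656 mm.
φr_n = 0.75 × 0.6 × 480 × 5.656 × 10⁻³ = 1.222 kN/mm.
L_req = P_u / φr_n = 543 / 1.222 = 444.5 mm total.
Round up → use L = 445 mm.

L = 445 mm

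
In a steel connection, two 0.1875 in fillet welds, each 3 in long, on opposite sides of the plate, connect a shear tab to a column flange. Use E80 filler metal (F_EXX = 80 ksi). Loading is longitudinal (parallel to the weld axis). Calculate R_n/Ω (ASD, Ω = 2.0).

Effective throat t_e = 0.707 × 0.1875 = 0.1326 in.
Total length L = 6 in; A_we = 0.1326 × 6 = 0.7954 in².
F_nw = 0.6 F_EXX = 0.6 × 80 = 48 ksi.
R_n = 48 × 0.7954 = 38.18 kips; R_n/Ω = 38.18/2.0 = 19.09 kips.

R_n/Ω ≈ 19.1 kips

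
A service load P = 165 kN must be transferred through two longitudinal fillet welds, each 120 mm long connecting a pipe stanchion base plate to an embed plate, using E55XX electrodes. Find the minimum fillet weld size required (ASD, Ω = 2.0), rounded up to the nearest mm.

E55XX → F_EXX = 550 MPa.
Total weld length L = 240 mm.
Required throat t_e = P × Ω / (0.6 F_EXX × L) = 165 × 2.0 / (0.6 × 550 × 240 × 10⁻³) = 4.167 mm.
Required leg w = t_e / 0.707 = 5.893 mm → use 6 mm.

w = 6 mm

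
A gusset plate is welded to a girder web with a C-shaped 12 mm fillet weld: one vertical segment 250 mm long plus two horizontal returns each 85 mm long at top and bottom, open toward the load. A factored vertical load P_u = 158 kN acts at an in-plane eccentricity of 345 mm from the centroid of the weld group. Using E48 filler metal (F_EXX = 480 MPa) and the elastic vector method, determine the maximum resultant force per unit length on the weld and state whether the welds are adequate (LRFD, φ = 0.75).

f_max ≈ 2030 N/mm; NOT adequate

Total weld length L_w = 420 mm. Treat welds as unit-width lines.
Centroid: x̄ = 2×85×42.5 / 420 = 17.2 mm from the vertical weld.
Polar moment about centroid: J = I_x + I_y = [250³/12 + 2×85×125²] + [250×17.2² + 2(85³/12 + 85×25.3²)] = 4243000 mm³.
Direct shear f_v = P/L_w = 158×10³ / 420 = 376.2 N/mm (vertical).
Torsion M = P·e = 158×10³ × 345 = 54510000 N·mm.
Critical point at (x, y) = (67.8, 125) from centroid. f_tx = M·y/J = 1606 N/mm; f_ty = M·x/J = 870.9 N/mm.
Resultant f_max = √[f_tx² + (f_v + f_ty)²] = √[1606² + (376.2 + 870.9)²] = 2033 N/mm.
Capacity per unit length: φr_n = 0.75 × 0.6 × 480 × (0.707 × 12) = 1833 N/mm.
2033 > 1833 → NOT adequate.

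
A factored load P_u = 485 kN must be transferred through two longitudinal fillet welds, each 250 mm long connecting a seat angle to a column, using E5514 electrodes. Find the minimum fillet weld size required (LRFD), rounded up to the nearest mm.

w = 6 mm

E55XX → F_EXX = 550 MPa.
Total weld length L = 500 mm.
Required throat t_e = P_u / (φ × 0.6 F_EXX × L) = 485 / (0.75 × 0.6 × 550 × 500 × 10⁻³) = 3.919 mm.
Required leg w = t_e / 0.707 = 5.543 mm → use 6 mm.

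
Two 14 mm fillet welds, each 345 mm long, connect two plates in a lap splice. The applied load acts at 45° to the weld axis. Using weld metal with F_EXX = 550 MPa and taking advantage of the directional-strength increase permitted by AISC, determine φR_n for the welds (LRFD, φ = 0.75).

t_e = 0.707 × 14 = 9.898 mm; A_we = 9.898 × 690 = 6830 mm².
Directional factor: 1.0 + 0.5 sin^1.5(45°) = 1.297.
F_nw = 0.6 × 550 × 1.297 = 428.1 MPa.
φR_n = 0.75 × 428.1 × 6830 × 10⁻³ = 2193 kN.

φR_n ≈ 2190 kN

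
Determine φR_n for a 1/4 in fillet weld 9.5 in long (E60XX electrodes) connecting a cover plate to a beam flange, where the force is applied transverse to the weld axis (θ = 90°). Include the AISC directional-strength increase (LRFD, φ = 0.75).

E60XX → F_EXX = 60 ksi.
t_e = 0.707 × 0.25 = 0.1767 in; A_we = 0.1767 × 9.5 = 1.679 in².
Directional factor: 1.0 + 0.5 sin^1.5(90°) = 1.5.
F_nw = 0.6 × 60 × 1.5 = 54 ksi.
φR_n = 0.75 × 54 × 1.679 = 68 kip.

φR_n ≈ 68 kip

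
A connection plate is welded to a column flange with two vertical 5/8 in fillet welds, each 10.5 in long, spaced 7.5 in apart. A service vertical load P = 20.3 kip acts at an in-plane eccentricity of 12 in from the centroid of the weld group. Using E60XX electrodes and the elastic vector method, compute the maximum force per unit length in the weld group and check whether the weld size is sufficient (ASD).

E60XX → F_EXX = 60 ksi.
Total weld length L_w = 21 in. Treat welds as unit-width lines.
Polar moment about centroid: J = 2[d³/12 + d(b/2)²] = 2[10.5³/12 + 10.5×3.75²] = 488.2 in³.
Direct shear f_v = P/L_w = 20.3 / 21 = 0.9667 kip/in (vertical).
Torsion M = P·e = 20.3 × 12 = 243.6 kip·in.
Critical point at (x, y) = (3.75, 5.25) from centroid. f_tx = M·y/J = 2.619 kip/in; f_ty = M·x/J = 1.871 kip/in.
Resultant f_max = √[f_tx² + (f_v + f_ty)²] = √[2.619² + (0.9667 + 1.871)²] = 3.862 kip/in.
Capacity per unit length: r_n/Ω = (1/2.0) × 0.6 × 60 × (0.707 × 0.625) = 7.954 kip/in.
3.862 ≤ 7.954 → adequate.

f_max ≈ 3.86 kip/in; adequate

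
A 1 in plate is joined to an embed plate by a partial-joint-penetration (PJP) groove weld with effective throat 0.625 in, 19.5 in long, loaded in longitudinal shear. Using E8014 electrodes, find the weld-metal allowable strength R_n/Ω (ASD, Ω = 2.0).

E80XX → F_EXX = 80 ksi.
Effective throat (given) t_e = 0.625 in.
A_we = 0.625 × 19.5 = 12.19 in².
F_nw = 0.6 F_EXX = 48 ksi.
R_n/Ω = (48 × 12.19) / 2.0 = 292.5 kips.

R_n/Ω ≈ 292 kips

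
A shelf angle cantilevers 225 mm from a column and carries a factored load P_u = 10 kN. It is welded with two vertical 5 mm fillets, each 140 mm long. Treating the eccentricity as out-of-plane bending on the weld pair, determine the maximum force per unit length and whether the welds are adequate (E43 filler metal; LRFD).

f_max ≈ 346 N/mm; adequate

E43XX → F_EXX = 430 MPa.
L_w = 2 × 140 = 280 mm; section modulus (unit throat) S = 2 × L²/6 = 6533 mm².
Direct shear f_v = P/L_w = 10×10³/280 = 35.71 N/mm.
Moment M = P × e = 10×10³ × 225 = 2250000 N·mm; bending f_b = M/S = 344.4 N/mm.
f_max = √(f_v² + f_b²) = √(35.71² + 344.4²) = 346.2 N/mm.
φr_n = 0.75 × 0.6 × 430 × (0.707 × 5) = 684 N/mm → adequate.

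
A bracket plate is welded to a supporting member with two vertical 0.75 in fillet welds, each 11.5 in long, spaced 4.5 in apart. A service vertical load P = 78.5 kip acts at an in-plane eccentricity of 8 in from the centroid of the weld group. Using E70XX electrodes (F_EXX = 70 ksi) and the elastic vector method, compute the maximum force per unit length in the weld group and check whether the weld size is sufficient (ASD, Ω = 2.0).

f_max ≈ 12.1 kip/in; NOT adequate

Total weld length L_w = 23 in. Treat welds as unit-width lines.
Polar moment about centroid: J = 2[d³/12 + d(b/2)²] = 2[11.5³/12 + 11.5×2.25²] = 369.9 in³.
Direct shear f_v = P/L_w = 78.5 / 23 = 3.413 kip/in (vertical).
Torsion M = P·e = 78.5 × 8 = 628 kip·in.
Critical point at (x, y) = (2.25, 5.75) from centroid. f_tx = M·y/J = 9.762 kip/in; f_ty = M·x/J = 3.82 kip/in.
Resultant f_max = √[f_tx² + (f_v + f_ty)²] = √[9.762² + (3.413 + 3.82)²] = 12.15 kip/in.
Capacity per unit length: r_n/Ω = (1/2.0) × 0.6 × 70 × (0.707 × 0.75) = 11.14 kip/in.
12.15 > 11.14 → NOT adequate.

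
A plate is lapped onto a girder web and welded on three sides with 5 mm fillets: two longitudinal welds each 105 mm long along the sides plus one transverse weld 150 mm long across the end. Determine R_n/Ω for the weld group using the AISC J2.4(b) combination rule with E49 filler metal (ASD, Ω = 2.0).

E49XX → F_EXX = 490 MPa.
t_e = 0.707 × 5 = 3.535 mm.
R_nwl = 0.6 × 490 × 3.535 × 210 × 10⁻³ = 218.3 kN (longitudinal, 2 welds).
R_nwt = 0.6 × 490 × 3.535 × 150 × 10⁻³ = 155.9 kN (transverse, base value).
(i) R_nwl + R_nwt = 374.1 kN; (ii) 0.85 R_nwl + 1.5 R_nwt = 419.4 kN.
R_n = max = 419.4 kN [governs: (ii)]; R_n/Ω = 209.7 kN.

R_n/Ω ≈ 210 kN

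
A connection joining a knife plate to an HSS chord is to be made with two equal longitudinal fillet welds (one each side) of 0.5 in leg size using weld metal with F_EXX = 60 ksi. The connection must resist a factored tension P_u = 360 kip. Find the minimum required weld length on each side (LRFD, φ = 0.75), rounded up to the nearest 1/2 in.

L = 19 in on each side

Throat t_e = 0.707 × 0.5 = 0.3535 in.
φr_n = 0.75 × 0.6 × 60 × 0.3535 = 9.544 kip/in.
L_req = P_u / φr_n = 360 / 9.544 = 37.72 in total.
Per side: 37.72 / 2 = 18.86 in.
Round up → use L = 19 in on each side.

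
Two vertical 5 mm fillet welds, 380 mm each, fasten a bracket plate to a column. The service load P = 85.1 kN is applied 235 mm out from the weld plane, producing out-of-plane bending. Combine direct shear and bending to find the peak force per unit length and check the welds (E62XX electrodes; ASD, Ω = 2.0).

f_max ≈ 430 N/mm; adequate

E62XX → F_EXX = 620 MPa.
L_w = 2 × 380 = 760 mm; section modulus (unit throat) S = 2 × L²/6 = 48130 mm².
Direct shear f_v = P/L_w = 85.1×10³/760 = 112 N/mm.
Moment M = P × e = 85.1×10³ × 235 = 19998000 N·mm; bending f_b = M/S = 415.5 N/mm.
f_max = √(f_v² + f_b²) = √(112² + 415.5²) = 430.3 N/mm.
r_n/Ω = (1/2.0) × 0.6 × 620 × (0.707 × 5) = 657.5 N/mm → adequate.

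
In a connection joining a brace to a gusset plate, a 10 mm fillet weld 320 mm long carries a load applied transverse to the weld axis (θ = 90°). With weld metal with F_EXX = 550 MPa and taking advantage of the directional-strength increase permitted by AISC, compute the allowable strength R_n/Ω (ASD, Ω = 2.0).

t_e = 0.707 × 10 = 7.07 mm; A_we = 7.07 × 320 = 2262 mm².
Directional factor: 1.0 + 0.5 sin^1.5(90°) = 1.5.
F_nw = 0.6 × 550 × 1.5 = 495 MPa.
R_n/Ω = (495 × 2262) / 2.0 × 10⁻³ = 559.9 kN.

R_n/Ω ≈ 560 kN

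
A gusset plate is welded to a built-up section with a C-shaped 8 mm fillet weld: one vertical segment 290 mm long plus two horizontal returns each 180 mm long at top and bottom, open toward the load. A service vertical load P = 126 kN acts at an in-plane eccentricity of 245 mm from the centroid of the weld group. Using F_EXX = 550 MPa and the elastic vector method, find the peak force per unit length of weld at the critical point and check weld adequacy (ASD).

f_max ≈ 652 N/mm; adequate

Total weld length L_w = 650 mm. Treat welds as unit-width lines.
Centroid: x̄ = 2×180×90 / 650 = 49.85 mm from the vertical weld.
Polar moment about centroid: J = I_x + I_y = [290³/12 + 2×180×145²] + [290×49.85² + 2(180³/12 + 180×40.15²)] = 11870000 mm³.
Direct shear f_v = P/L_w = 126×10³ / 650 = 193.8 N/mm (vertical).
Torsion M = P·e = 126×10³ × 245 = 30870000 N·mm.
Critical point at (x, y) = (130.2, 145) from centroid. f_tx = M·y/J = 377 N/mm; f_ty = M·x/J = 338.4 N/mm.
Resultant f_max = √[f_tx² + (f_v + f_ty)²] = √[377² + (193.8 + 338.4)²] = 652.2 N/mm.
Capacity per unit length: r_n/Ω = (1/2.0) × 0.6 × 550 × (0.707 × 8) = 933.2 N/mm.
652.2 ≤ 933.2 → adequate.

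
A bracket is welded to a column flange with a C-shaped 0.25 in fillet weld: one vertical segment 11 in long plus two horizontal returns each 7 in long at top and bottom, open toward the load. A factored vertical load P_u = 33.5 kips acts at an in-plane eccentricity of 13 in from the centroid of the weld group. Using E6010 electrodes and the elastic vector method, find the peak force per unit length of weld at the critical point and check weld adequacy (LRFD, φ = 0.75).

E60XX → F_EXX = 60 ksi.
Total weld length L_w = 25 in. Treat welds as unit-width lines.
Centroid: x̄ = 2×7×3.5 / 25 = 1.96 in from the vertical weld.
Polar moment about centroid: J = I_x + I_y = [11³/12 + 2×7×5.5²] + [11×1.96² + 2(7³/12 + 7×1.54²)] = 667 in³.
Direct shear f_v = P/L_w = 33.5 / 25 = 1.34 kip/in (vertical).
Torsion M = P·e = 33.5 × 13 = 435.5 kip·in.
Critical point at (x, y) = (5.04, 5.5) from centroid. f_tx = M·y/J = 3.591 kip/in; f_ty = M·x/J = 3.291 kip/in.
Resultant f_max = √[f_tx² + (f_v + f_ty)²] = √[3.591² + (1.34 + 3.291)²] = 5.86 kip/in.
Capacity per unit length: φr_n = 0.75 × 0.6 × 60 × (0.707 × 0.25) = 4.772 kip/in.
5.86 > 4.772 → NOT adequate.

f_max ≈ 5.86 kip/in; NOT adequate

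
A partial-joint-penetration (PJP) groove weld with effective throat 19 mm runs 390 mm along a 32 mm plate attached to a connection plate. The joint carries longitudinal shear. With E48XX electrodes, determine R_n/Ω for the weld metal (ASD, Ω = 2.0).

R_n/Ω ≈ 1070 kN

E48XX → F_EXX = 480 MPa.
Effective throat (given) t_e = 19 mm.
A_we = 19 × 390 = 7410 mm².
F_nw = 0.6 F_EXX = 288 MPa.
R_n/Ω = (288 × 7410) / 2.0 × 10⁻³ = 1067 kN.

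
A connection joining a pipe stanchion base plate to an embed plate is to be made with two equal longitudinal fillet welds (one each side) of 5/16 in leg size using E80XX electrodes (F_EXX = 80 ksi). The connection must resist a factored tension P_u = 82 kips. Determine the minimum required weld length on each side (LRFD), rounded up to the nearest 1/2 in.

L = 5.5 in on each side

Throat t_e = 0.707 × 0.3125 = 0.2209 in.
φr_n = 0.75 × 0.6 × 80 × 0.2209 = 7.954 kips/in.
L_req = P_u / φr_n = 82 / 7.954 = 10.31 in total.
Per side: 10.31 / 2 = 5.155 in.
Round up → use L = 5.5 in on each side.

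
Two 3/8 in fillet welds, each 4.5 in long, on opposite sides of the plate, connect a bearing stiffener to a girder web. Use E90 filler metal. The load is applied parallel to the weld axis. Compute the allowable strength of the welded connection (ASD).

R_n/Ω ≈ 64.4 kip

E90XX → F_EXX = 90 ksi.
Effective throat t_e = 0.707 × 0.375 = 0.2651 in.
Total length L = 9 in; A_we = 0.2651 × 9 = 2.386 in².
F_nw = 0.6 F_EXX = 0.6 × 90 = 54 ksi.
R_n = 54 × 2.386 = 128.9 kip; R_n/Ω = 128.9/2.0 = 64.43 kip.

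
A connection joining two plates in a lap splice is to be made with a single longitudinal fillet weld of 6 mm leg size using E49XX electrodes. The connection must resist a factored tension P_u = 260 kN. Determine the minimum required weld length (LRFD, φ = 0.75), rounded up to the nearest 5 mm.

E49XX → F_EXX = 490 MPa.
Throat t_e = 0.707 × 6 = 4.242 mm.
φr_n = 0.75 × 0.6 × 490 × 4.242 × 10⁻³ = 0.9354 kN/mm.
L_req = P_u / φr_n = 260 / 0.9354 = 278 mm total.
Round up → use L = 280 mm.

L = 280 mm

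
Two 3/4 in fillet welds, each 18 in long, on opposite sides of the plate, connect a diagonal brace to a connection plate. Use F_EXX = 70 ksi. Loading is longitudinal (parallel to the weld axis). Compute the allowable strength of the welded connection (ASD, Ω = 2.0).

R_n/Ω ≈ 401 kips

Effective throat t_e = 0.707 × 0.75 = 0.5302 in.
Total length L = 36 in; A_we = 0.5302 × 36 = 19.09 in².
F_nw = 0.6 F_EXX = 0.6 × 70 = 42 ksi.
R_n = 42 × 19.09 = 801.7 kips; R_n/Ω = 801.7/2.0 = 400.9 kips.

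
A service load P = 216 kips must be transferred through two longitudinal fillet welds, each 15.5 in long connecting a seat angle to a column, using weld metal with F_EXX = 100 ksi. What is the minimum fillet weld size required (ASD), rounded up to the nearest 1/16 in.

w = 3/8 in

Total weld length L = 31 in.
Required throat t_e = P × Ω / (0.6 F_EXX × L) = 216 × 2.0 / (0.6 × 100 × 31) = 0.2323 in.
Required leg w = t_e / 0.707 = 0.3285 in → use 3/8 in.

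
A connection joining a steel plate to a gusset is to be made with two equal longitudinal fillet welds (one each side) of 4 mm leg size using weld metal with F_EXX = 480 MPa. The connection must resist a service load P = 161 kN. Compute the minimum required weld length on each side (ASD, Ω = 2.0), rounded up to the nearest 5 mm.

L = 200 mm on each side

Throat t_e = 0.707 × 4 = 2.828 mm.
r_n/Ω = (0.6 × 480 × 2.828) / 2.0 = 407.2 N/mm = 0.4072 kN/mm.
L_req = P / (r_n/Ω) = 161 / 0.4072 = 395.4 mm total.
Per side: 395.4 / 2 = 197.7 mm.
Round up → use L = 200 mm on each side.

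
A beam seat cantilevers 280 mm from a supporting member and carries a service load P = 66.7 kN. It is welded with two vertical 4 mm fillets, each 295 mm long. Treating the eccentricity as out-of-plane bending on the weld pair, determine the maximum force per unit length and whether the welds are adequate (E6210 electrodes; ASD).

E62XX → F_EXX = 620 MPa.
L_w = 2 × 295 = 590 mm; section modulus (unit throat) S = 2 × L²/6 = 29010 mm².
Direct shear f_v = P/L_w = 66.7×10³/590 = 113.1 N/mm.
Moment M = P × e = 66.7×10³ × 280 = 18676000 N·mm; bending f_b = M/S = 643.8 N/mm.
f_max = √(f_v² + f_b²) = √(113.1² + 643.8²) = 653.7 N/mm.
r_n/Ω = (1/2.0) × 0.6 × 620 × (0.707 × 4) = 526 N/mm → NOT adequate.

f_max ≈ 654 N/mm; NOT adequate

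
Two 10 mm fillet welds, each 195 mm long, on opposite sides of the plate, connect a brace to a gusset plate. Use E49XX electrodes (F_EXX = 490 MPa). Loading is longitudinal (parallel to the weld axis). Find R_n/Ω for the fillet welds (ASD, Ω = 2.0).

R_n/Ω ≈ 405 kN

Effective throat t_e = 0.707 × 10 = 7.07 mm.
Total length L = 390 mm; A_we = 7.07 × 390 = 2757 mm².
F_nw = 0.6 F_EXX = 0.6 × 490 = 294 MPa.
R_n = 294 × 2757 × 10⁻³ = 810.6 kN; R_n/Ω = 810.6/2.0 = 405.3 kN.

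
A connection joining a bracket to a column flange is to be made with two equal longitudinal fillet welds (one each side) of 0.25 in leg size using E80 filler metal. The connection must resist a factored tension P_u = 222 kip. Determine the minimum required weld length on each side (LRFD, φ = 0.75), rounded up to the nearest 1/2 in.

E80XX → F_EXX = 80 ksi.
Throat t_e = 0.707 × 0.25 = 0.1767 in.
φr_n = 0.75 × 0.6 × 80 × 0.1767 = 6.363 kip/in.
L_req = P_u / φr_n = 222 / 6.363 = 34.89 in total.
Per side: 34.89 / 2 = 17.44 in.
Round up → use L = 17.5 in on each side.

L = 17.5 in on each side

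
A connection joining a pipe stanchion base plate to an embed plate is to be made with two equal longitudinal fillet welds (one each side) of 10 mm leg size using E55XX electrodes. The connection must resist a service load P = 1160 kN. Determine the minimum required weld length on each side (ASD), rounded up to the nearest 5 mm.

L = 500 mm on each side

E55XX → F_EXX = 550 MPa.
Throat t_e = 0.707 × 10 = 7.07 mm.
r_n/Ω = (0.6 × 550 × 7.07) / 2.0 = 1167 N/mm = 1.167 kN/mm.
L_req = P / (r_n/Ω) = 1160 / 1.167 = 994.4 mm total.
Per side: 994.4 / 2 = 497.2 mm.
Round up → use L = 500 mm on each side.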